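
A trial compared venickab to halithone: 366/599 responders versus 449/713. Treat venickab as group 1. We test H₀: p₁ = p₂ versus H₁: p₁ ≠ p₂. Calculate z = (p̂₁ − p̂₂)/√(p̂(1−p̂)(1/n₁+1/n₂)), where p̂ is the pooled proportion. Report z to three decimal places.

p̂₁ = 366/599 ≈ 0.61102, p̂₂ = 449/713 ≈ 0.62973.
Pooled p̂ = (366+449)/(599+713) = 815/1312 = 0.62119.
SE = √(p̂(1−p̂)(1/n₁+1/n₂)) = √(0.62119·0.37881·0.00307197) = √(0.000722876) = 0.02689.
z = (0.61102 − 0.62973)/0.02689 = -0.01871/0.02689 = -0.696.
Two-sided p-value ≈ 2·Φ(−0.696) = 0.4864.

z = -0.696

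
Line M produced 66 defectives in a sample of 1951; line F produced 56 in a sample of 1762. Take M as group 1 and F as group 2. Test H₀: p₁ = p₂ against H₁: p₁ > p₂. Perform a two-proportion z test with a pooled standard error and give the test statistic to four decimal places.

p̂₁ = 66/1951 = 0.033829, p̂₂ = 56/1762 = 0.031782.
Pooled p̂ = (66+56)/(1951+1762) = 122/3713 = 0.032858.
SE = √(p̂(1−p̂)(1/n₁+1/n₂)) = √(0.032858·0.967142·0.00108009) = √(3.43231e-05) = 0.005859.
z = (0.033829 − 0.031782)/0.005859 = 0.002047/0.005859 = 0.3494.

z = 0.3494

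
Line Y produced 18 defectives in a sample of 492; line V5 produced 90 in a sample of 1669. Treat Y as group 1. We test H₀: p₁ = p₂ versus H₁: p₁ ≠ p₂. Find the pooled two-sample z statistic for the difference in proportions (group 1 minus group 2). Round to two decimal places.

p̂₁ = 18/492 = 0.03659, p̂₂ = 90/1669 = 0.05392.
Pooled p̂ = (18+90)/(492+1669) = 108/2161 = 0.04998.
SE = √(p̂(1−p̂)(1/n₁+1/n₂)) = √(0.04998·0.95002·0.00263168) = √(0.00012495) = 0.01118.
z = (0.03659 − 0.05392)/0.01118 = -0.01733/0.01118 = -1.55.
Two-sided p-value ≈ 2·Φ(−1.551) = 0.1209.

z = -1.55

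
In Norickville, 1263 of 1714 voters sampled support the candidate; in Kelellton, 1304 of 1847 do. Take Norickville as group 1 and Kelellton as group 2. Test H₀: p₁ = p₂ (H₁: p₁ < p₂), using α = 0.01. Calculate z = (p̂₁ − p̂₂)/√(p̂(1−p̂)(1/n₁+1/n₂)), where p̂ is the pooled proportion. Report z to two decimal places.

p̂₁ = 1263/1714 = 0.73687, p̂₂ = 1304/1847 = 0.70601.
Pooled p̂ = (1263+1304)/(1714+1847) = 2567/3561 = 0.72086.
SE = √(0.201219 × 0.00112485) = 0.01504.
z = (0.73687 − 0.70601)/0.01504 = 0.03086/0.01504 = 2.05.
p-value = P(Z < 2.051) ≈ 0.9799. With α = 0.01, fail to reject H₀.

z = 2.05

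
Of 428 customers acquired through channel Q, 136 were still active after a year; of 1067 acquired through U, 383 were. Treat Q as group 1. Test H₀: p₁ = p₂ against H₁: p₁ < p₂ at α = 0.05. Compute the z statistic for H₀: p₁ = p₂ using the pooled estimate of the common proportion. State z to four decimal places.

z = -1.5123

p̂₁ = 136/428 ≈ 0.317757, p̂₂ = 383/1067 ≈ 0.358950.
Pooled p̂ = (136+383)/(428+1067) = 519/1495 = 0.347157.
SE = √(0.226639 × 0.00327366) = 0.027239.
z = (0.317757 − 0.358950)/0.027239 = -0.041193/0.027239 = -1.5123.
p-value = P(Z < -1.512) ≈ 0.0652. With α = 0.05, fail to reject H₀.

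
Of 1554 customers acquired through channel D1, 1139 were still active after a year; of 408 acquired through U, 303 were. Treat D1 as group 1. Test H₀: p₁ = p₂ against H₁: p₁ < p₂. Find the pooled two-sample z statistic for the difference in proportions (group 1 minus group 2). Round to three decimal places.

z = -0.395

p̂₁ = 1139/1554 ≈ 0.73295, p̂₂ = 303/408 ≈ 0.74265.
Pooled p̂ = (1139+303)/(1554+408) = 1442/1962 = 0.73496.
SE = √(0.194792 × 0.00309448) = 0.02455.
z = (0.73295 − 0.74265)/0.02455 = -0.00970/0.02455 = -0.395.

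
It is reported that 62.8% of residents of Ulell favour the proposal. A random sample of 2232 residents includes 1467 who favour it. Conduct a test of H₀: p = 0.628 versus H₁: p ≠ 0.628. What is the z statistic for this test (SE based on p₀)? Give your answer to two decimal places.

p̂ = 1467/2232 = 0.65726.
Under H₀, SE = √(0.628·0.372/2232) = √(0.000104667) = 0.01023.
z = (0.65726 − 0.628)/0.01023 = 0.02926/0.01023 = 2.86.

z = 2.86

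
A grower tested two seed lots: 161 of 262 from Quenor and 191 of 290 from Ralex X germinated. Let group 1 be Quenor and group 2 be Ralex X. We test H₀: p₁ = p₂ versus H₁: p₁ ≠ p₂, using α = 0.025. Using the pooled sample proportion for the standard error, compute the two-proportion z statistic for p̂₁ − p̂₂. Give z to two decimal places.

z = -1.08

p̂₁ = 161/262 = 0.6145, p̂₂ = 191/290 = 0.6586.
Pooled p̂ = (161+191)/(262+290) = 352/552 = 0.6377.
SE = √(p̂(1−p̂)(1/n₁+1/n₂)) = √(0.6377·0.3623·0.00726507) = √(0.00167855) = 0.0410.
z = (0.6145 − 0.6586)/0.0410 = -0.0441/0.0410 = -1.08.
p-value = 2·P(Z > 1.077) ≈ 0.2816; since p > α = 0.025, fail to reject H₀.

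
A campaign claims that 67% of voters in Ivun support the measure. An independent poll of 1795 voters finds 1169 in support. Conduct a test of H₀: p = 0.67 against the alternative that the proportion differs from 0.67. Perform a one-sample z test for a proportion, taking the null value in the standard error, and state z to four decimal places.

p̂ = 1169/1795 ≈ 0.6512535.
Standard error under H₀: √(0.67×0.33/1795) = 0.0110984.
z = (0.6512535 − 0.67)/0.0110984 = -0.0187465/0.0110984 = -1.6891.
Two-sided p-value ≈ 2·Φ(−1.689) = 0.0912.

z = -1.6891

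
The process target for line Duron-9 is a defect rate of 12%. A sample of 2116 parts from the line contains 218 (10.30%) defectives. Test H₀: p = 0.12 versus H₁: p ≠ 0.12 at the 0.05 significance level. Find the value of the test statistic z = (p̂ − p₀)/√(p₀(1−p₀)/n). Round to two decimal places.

z = -2.40

p̂ = 218/2116 = 0.103025.
Under H₀, SE = √(0.12·0.88/2116) = √(4.99055e-05) = 0.007064.
z = (0.103025 − 0.12)/0.007064 = -0.016975/0.007064 = -2.40.
Two-sided p-value ≈ 2·Φ(−2.403) = 0.0163, so at α = 0.05 we reject H₀.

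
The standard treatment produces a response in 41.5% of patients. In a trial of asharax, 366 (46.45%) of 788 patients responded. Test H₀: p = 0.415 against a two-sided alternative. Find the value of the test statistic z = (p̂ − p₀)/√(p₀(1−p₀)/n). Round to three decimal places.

z = 2.818

p̂ = 366/788 ≈ 0.464467.
SE = √(p₀(1−p₀)/n) = √(0.24277/788) = 0.017552.
z = (0.464467 − 0.415)/0.017552 = 0.049467/0.017552 = 2.818.
p-value = 2·P(Z > 2.818) ≈ 0.0048.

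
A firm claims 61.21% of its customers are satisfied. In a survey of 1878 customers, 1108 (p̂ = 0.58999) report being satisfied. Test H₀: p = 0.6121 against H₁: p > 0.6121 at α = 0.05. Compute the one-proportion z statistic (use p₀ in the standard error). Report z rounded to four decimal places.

p̂ = 1108/1878 ≈ 0.5899894.
SE = √(p₀(1−p₀)/n) = √(0.23743/1878) = 0.0112441.
z = (0.5899894 − 0.6121)/0.0112441 = -0.0221106/0.0112441 = -1.9664.
p-value = P(Z > -1.966) ≈ 0.9754, so at α = 0.05 we fail to reject H₀.

z = -1.9664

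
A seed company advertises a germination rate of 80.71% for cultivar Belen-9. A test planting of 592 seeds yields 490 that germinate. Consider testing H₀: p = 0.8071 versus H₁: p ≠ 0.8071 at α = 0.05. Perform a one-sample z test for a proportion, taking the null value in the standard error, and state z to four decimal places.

p̂ = 490/592 ≈ 0.8277027.
SE = √(p₀(1−p₀)/n) = √(0.15569/592) = 0.0162169.
z = (0.8277027 − 0.8071)/0.0162169 = 0.0206027/0.0162169 = 1.2704.
p-value = 2·P(Z > 1.270) ≈ 0.2039, so at α = 0.05 we fail to reject H₀.

z = 1.2704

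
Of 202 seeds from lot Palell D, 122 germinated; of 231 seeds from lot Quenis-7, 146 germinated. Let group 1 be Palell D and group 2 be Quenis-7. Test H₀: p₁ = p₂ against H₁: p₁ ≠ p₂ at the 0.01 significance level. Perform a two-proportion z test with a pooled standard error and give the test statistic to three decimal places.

p̂₁ = 122/202 ≈ 0.60396, p̂₂ = 146/231 ≈ 0.63203.
Pooled p̂ = (122+146)/(202+231) = 268/433 = 0.61894.
SE = √(0.235854 × 0.0092795) = 0.04678.
z = (0.60396 − 0.63203)/0.04678 = -0.02807/0.04678 = -0.600.
Two-sided p-value ≈ 2·Φ(−0.600) = 0.5484, so at α = 0.01 we fail to reject H₀.

z = -0.600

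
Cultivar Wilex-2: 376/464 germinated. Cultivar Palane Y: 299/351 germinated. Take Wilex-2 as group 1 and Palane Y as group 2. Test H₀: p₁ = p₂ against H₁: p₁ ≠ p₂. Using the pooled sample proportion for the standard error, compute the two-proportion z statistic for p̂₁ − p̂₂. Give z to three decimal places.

z = -1.556

p̂₁ = 376/464 = 0.81034, p̂₂ = 299/351 = 0.85185.
Pooled p̂ = (376+299)/(464+351) = 675/815 = 0.82822.
SE = √(p̂(1−p̂)(1/n₁+1/n₂)) = √(0.82822·0.17178·0.00500418) = √(0.000711949) = 0.02668.
z = (0.81034 − 0.85185)/0.02668 = -0.04151/0.02668 = -1.556.
p-value = 2·P(Z > 1.556) ≈ 0.1198.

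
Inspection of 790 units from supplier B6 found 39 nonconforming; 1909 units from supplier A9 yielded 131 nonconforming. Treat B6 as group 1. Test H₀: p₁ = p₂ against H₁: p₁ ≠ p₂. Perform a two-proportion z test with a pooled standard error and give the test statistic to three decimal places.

p̂₁ = 39/790 = 0.049367, p̂₂ = 131/1909 = 0.068622.
Pooled p̂ = (39+131)/(790+1909) = 170/2699 = 0.062986.
SE = √(0.059019 × 0.00178966) = 0.010277.
z = (0.049367 − 0.068622)/0.010277 = -0.019255/0.010277 = -1.874.

z = -1.874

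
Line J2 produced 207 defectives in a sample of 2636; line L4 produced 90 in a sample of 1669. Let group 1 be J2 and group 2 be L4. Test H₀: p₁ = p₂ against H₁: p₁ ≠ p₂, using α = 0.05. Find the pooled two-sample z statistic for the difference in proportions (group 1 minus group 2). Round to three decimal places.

p̂₁ = 207/2636 = 0.07853, p̂₂ = 90/1669 = 0.05392.
Pooled p̂ = (207+90)/(2636+1669) = 297/4305 = 0.06899.
SE = √(0.06423 × 0.000978524) = 0.00793.
z = (0.07853 − 0.05392)/0.00793 = 0.02461/0.00793 = 3.103.
Two-sided p-value ≈ 2·Φ(−3.103) = 0.0019. With α = 0.05, reject H₀.

z = 3.103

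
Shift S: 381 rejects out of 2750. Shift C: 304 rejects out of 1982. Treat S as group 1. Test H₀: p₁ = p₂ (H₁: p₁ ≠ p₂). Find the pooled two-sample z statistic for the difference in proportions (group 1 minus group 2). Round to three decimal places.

z = -1.431

p̂₁ = 381/2750 = 0.138545, p̂₂ = 304/1982 = 0.153380.
Pooled p̂ = (381+304)/(2750+1982) = 685/4732 = 0.144759.
SE = √(0.123804 × 0.000868177) = 0.010367.
z = (0.138545 − 0.153380)/0.010367 = -0.014835/0.010367 = -1.431.
p-value = 2·P(Z > 1.431) ≈ 0.1525.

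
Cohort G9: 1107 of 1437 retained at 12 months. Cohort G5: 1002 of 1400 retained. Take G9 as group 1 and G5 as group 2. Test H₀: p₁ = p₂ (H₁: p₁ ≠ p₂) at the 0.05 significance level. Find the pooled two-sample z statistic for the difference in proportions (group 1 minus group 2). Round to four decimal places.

p̂₁ = 1107/1437 ≈ 0.7703549, p̂₂ = 1002/1400 ≈ 0.7157143.
Pooled p̂ = (1107+1002)/(1437+1400) = 2109/2837 = 0.7433909.
SE = √(p̂(1−p̂)(1/n₁+1/n₂)) = √(0.7433909·0.2566091·0.00141018) = √(0.000269007) = 0.0164014.
z = (0.7703549 − 0.7157143)/0.0164014 = 0.0546406/0.0164014 = 3.3315.
p-value = 2·P(Z > 3.331) ≈ 0.0009; since p < α = 0.05, reject H₀.

z = 3.3315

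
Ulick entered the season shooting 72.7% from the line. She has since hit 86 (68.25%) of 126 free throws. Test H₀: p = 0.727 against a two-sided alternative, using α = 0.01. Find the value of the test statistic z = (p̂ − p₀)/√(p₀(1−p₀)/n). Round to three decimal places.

p̂ = 86/126 = 0.68254.
SE = √(p₀(1−p₀)/n) = √(0.19847/126) = 0.03969.
z = (0.68254 − 0.727)/0.03969 = -0.04446/0.03969 = -1.120.
Two-sided p-value ≈ 2·Φ(−1.120) = 0.2626; since p > α = 0.01, fail to reject H₀.

z = -1.120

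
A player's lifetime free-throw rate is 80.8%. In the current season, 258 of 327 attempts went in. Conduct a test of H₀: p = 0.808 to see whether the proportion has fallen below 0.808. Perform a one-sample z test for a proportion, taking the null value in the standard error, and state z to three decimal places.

z = -0.873

p̂ = 258/327 = 0.78899.
SE = √(p₀(1−p₀)/n) = √(0.15514/327) = 0.02178.
z = (0.78899 − 0.808)/0.02178 = -0.01901/0.02178 = -0.873.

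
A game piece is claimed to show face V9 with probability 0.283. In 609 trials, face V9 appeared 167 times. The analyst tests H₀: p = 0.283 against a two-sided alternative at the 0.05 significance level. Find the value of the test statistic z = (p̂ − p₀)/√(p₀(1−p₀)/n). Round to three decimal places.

p̂ = 167/609 = 0.27422.
SE = √(p₀(1−p₀)/n) = √(0.20291/609) = 0.01825.
z = (0.27422 − 0.283)/0.01825 = -0.00878/0.01825 = -0.481.
Two-sided p-value ≈ 2·Φ(−0.481) = 0.6305; since p > α = 0.05, fail to reject H₀.

z = -0.481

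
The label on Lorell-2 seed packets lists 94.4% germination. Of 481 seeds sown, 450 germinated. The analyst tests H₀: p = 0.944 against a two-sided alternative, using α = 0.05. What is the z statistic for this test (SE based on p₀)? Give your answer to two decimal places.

z = -0.81

p̂ = 450/481 ≈ 0.93555.
Standard error under H₀: √(0.944×0.056/481) = 0.01048.
z = (0.93555 − 0.944)/0.01048 = -0.00845/0.01048 = -0.81.
p-value = 2·P(Z > 0.806) ≈ 0.4203, so at α = 0.05 we fail to reject H₀.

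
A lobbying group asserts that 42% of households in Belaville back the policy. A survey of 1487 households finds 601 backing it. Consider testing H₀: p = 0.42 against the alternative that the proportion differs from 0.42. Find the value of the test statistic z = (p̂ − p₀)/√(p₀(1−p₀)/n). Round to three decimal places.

p̂ = 601/1487 ≈ 0.40417.
Under H₀, SE = √(0.42·0.58/1487) = √(0.00016382) = 0.01280.
z = (0.40417 − 0.42)/0.01280 = -0.01583/0.01280 = -1.237.
Two-sided p-value ≈ 2·Φ(−1.237) = 0.2161.

z = -1.237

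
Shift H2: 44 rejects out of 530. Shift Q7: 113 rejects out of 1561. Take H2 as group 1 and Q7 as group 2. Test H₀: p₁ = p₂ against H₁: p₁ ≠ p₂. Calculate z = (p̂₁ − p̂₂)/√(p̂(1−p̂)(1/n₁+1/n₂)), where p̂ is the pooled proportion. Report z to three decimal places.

p̂₁ = 44/530 ≈ 0.08302, p̂₂ = 113/1561 ≈ 0.07239.
Pooled p̂ = (44+113)/(530+1561) = 157/2091 = 0.07508.
SE = √(p̂(1−p̂)(1/n₁+1/n₂)) = √(0.07508·0.92492·0.00252741) = √(0.000175519) = 0.01325.
z = (0.08302 − 0.07239)/0.01325 = 0.01063/0.01325 = 0.802.
p-value = 2·P(Z > 0.802) ≈ 0.4224.

z = 0.802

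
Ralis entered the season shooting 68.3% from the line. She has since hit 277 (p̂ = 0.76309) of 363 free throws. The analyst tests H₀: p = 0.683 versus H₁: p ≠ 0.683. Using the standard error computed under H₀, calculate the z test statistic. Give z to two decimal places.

p̂ = 277/363 ≈ 0.7631.
SE = √(p₀(1−p₀)/n) = √(0.21651/363) = 0.0244.
z = (0.7631 − 0.683)/0.0244 = 0.0801/0.0244 = 3.28.

z = 3.28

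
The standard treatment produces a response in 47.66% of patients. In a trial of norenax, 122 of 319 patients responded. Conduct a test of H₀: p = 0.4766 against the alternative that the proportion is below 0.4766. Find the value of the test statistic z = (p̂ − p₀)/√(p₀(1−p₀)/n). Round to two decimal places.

z = -3.37

p̂ = 122/319 ≈ 0.38245.
SE = √(p₀(1−p₀)/n) = √(0.24945/319) = 0.02796.
z = (0.38245 − 0.4766)/0.02796 = -0.09415/0.02796 = -3.37.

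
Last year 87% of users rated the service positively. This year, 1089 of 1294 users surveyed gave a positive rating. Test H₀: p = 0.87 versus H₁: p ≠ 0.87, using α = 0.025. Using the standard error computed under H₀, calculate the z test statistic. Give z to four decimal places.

p̂ = 1089/1294 ≈ 0.8415765.
Under H₀, SE = √(0.87·0.13/1294) = √(8.74034e-05) = 0.0093490.
z = (0.8415765 − 0.87)/0.0093490 = -0.0284235/0.0093490 = -3.0403.
Two-sided p-value ≈ 2·Φ(−3.040) = 0.0024, so at α = 0.025 we reject H₀.

z = -3.0403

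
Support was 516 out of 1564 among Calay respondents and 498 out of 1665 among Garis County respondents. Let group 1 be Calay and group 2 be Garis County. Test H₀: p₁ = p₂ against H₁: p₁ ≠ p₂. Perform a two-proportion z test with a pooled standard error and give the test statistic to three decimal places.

p̂₁ = 516/1564 ≈ 0.32992, p̂₂ = 498/1665 ≈ 0.29910.
Pooled p̂ = (516+498)/(1564+1665) = 1014/3229 = 0.31403.
SE = √(0.215415 × 0.00123999) = 0.01634.
z = (0.32992 − 0.29910)/0.01634 = 0.03082/0.01634 = 1.886.

z = 1.886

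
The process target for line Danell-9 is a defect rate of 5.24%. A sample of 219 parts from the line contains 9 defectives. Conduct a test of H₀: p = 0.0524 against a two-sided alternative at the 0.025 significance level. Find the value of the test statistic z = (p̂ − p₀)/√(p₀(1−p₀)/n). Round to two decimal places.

p̂ = 9/219 ≈ 0.0411.
SE = √(p₀(1−p₀)/n) = √(0.049654/219) = 0.0151.
z = (0.0411 − 0.0524)/0.0151 = -0.0113/0.0151 = -0.75.
p-value = 2·P(Z > 0.751) ≈ 0.4528; since p > α = 0.025, fail to reject H₀.

z = -0.75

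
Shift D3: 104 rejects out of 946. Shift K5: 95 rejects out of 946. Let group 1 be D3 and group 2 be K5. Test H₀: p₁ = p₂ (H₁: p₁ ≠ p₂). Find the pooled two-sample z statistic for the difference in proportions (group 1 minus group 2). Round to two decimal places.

z = 0.67

p̂₁ = 104/946 = 0.1099, p̂₂ = 95/946 = 0.1004.
Pooled p̂ = (104+95)/(946+946) = 199/1892 = 0.1052.
SE = √(p̂(1−p̂)(1/n₁+1/n₂)) = √(0.1052·0.8948·0.00211416) = √(0.000198979) = 0.0141.
z = (0.1099 − 0.1004)/0.0141 = 0.0095/0.0141 = 0.67.
p-value = 2·P(Z > 0.674) ≈ 0.5000.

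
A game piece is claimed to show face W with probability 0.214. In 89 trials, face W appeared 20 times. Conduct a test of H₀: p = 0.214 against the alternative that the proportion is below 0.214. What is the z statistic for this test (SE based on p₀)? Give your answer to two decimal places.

z = 0.25

p̂ = 20/89 ≈ 0.2247.
Under H₀, SE = √(0.214·0.786/89) = √(0.00188993) = 0.0435.
z = (0.2247 − 0.214)/0.0435 = 0.0107/0.0435 = 0.25.
p-value = P(Z < 0.247) ≈ 0.5974.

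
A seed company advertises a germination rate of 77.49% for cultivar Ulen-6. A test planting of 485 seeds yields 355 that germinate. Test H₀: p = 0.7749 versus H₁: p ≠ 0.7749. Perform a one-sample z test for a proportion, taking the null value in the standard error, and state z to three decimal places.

z = -2.264

p̂ = 355/485 = 0.731959.
Standard error under H₀: √(0.7749×0.2251/485) = 0.018964.
z = (0.731959 − 0.7749)/0.018964 = -0.042941/0.018964 = -2.264.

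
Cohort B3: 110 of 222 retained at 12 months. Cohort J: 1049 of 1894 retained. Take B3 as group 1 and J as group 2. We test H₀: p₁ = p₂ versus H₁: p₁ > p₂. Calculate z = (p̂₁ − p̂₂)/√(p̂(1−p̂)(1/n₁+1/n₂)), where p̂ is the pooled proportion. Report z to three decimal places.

z = -1.653

p̂₁ = 110/222 ≈ 0.49550, p̂₂ = 1049/1894 ≈ 0.55385.
Pooled p̂ = (110+1049)/(222+1894) = 1159/2116 = 0.54773.
SE = √(p̂(1−p̂)(1/n₁+1/n₂)) = √(0.54773·0.45227·0.00503249) = √(0.00124666) = 0.03531.
z = (0.49550 − 0.55385)/0.03531 = -0.05835/0.03531 = -1.653.
p-value = P(Z > -1.653) ≈ 0.9508.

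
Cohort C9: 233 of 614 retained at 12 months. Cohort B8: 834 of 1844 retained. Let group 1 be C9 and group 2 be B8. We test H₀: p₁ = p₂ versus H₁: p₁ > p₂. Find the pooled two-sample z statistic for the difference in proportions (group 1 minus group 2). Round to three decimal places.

p̂₁ = 233/614 = 0.379479, p̂₂ = 834/1844 = 0.452278.
Pooled p̂ = (233+834)/(614+1844) = 1067/2458 = 0.434093.
SE = √(0.245656 × 0.00217096) = 0.023094.
z = (0.379479 − 0.452278)/0.023094 = -0.072799/0.023094 = -3.152.
p-value = P(Z > -3.152) ≈ 0.9992.

z = -3.152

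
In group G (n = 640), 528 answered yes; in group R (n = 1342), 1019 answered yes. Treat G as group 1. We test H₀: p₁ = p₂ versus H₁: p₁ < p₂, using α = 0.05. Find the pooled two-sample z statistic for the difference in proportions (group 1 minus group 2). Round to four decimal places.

z = 3.3037

p̂₁ = 528/640 ≈ 0.8250000, p̂₂ = 1019/1342 ≈ 0.7593145.
Pooled p̂ = (528+1019)/(640+1342) = 1547/1982 = 0.7805247.
SE = √(0.171306 × 0.00230766) = 0.0198825.
z = (0.8250000 − 0.7593145)/0.0198825 = 0.0656855/0.0198825 = 3.3037.
p-value = P(Z < 3.304) ≈ 0.9995, so at α = 0.05 we fail to reject H₀.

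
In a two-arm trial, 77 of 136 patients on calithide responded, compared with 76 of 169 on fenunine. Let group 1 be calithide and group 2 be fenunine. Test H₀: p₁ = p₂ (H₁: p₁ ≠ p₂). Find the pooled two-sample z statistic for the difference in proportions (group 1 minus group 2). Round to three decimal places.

p̂₁ = 77/136 ≈ 0.56618, p̂₂ = 76/169 ≈ 0.44970.
Pooled p̂ = (77+76)/(136+169) = 153/305 = 0.50164.
SE = √(0.249997 × 0.0132701) = 0.05760.
z = (0.56618 − 0.44970)/0.05760 = 0.11648/0.05760 = 2.022.
p-value = 2·P(Z > 2.022) ≈ 0.0432.

z = 2.022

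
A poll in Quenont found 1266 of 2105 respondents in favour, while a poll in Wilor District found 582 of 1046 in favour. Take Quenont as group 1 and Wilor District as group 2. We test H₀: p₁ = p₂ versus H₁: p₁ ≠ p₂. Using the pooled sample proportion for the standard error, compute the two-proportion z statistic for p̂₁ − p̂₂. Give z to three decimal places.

z = 2.417

p̂₁ = 1266/2105 ≈ 0.60143, p̂₂ = 582/1046 ≈ 0.55641.
Pooled p̂ = (1266+582)/(2105+1046) = 1848/3151 = 0.58648.
SE = √(0.242521 × 0.00143108) = 0.01863.
z = (0.60143 − 0.55641)/0.01863 = 0.04502/0.01863 = 2.417.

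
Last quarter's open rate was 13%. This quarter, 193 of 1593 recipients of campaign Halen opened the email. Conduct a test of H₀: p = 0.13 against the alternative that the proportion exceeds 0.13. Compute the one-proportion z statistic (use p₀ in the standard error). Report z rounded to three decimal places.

z = -1.050

p̂ = 193/1593 = 0.121155.
Under H₀, SE = √(0.13·0.87/1593) = √(7.09981e-05) = 0.008426.
z = (0.121155 − 0.13)/0.008426 = -0.008845/0.008426 = -1.050.
p-value = P(Z > -1.050) ≈ 0.8531.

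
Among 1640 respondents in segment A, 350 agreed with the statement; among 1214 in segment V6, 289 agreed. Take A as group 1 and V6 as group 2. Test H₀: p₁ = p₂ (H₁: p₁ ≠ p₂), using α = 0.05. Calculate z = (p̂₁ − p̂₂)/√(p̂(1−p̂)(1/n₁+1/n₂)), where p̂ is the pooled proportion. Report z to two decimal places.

p̂₁ = 350/1640 = 0.2134, p̂₂ = 289/1214 = 0.2381.
Pooled p̂ = (350+289)/(1640+1214) = 639/2854 = 0.2239.
SE = √(0.173767 × 0.00143348) = 0.0158.
z = (0.2134 − 0.2381)/0.0158 = -0.0247/0.0158 = -1.56.
Two-sided p-value ≈ 2·Φ(−1.561) = 0.1185, so at α = 0.05 we fail to reject H₀.

z = -1.56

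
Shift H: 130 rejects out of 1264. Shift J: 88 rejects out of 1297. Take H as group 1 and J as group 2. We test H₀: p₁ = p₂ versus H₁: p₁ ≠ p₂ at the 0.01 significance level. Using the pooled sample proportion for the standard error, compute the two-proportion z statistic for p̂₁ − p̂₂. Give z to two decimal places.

z = 3.17

p̂₁ = 130/1264 = 0.10285, p̂₂ = 88/1297 = 0.06785.
Pooled p̂ = (130+88)/(1264+1297) = 218/2561 = 0.08512.
SE = √(0.0778771 × 0.00156215) = 0.01103.
z = (0.10285 − 0.06785)/0.01103 = 0.03500/0.01103 = 3.17.
p-value = 2·P(Z > 3.173) ≈ 0.0015; since p < α = 0.01, reject H₀.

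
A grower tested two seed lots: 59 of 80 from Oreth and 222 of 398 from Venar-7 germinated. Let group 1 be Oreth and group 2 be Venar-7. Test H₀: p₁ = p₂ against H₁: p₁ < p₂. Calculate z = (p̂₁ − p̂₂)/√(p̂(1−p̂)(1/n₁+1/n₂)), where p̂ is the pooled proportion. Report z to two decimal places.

p̂₁ = 59/80 = 0.7375, p̂₂ = 222/398 = 0.5578.
Pooled p̂ = (59+222)/(80+398) = 281/478 = 0.5879.
SE = √(0.24228 × 0.0150126) = 0.0603.
z = (0.7375 − 0.5578)/0.0603 = 0.1797/0.0603 = 2.98.

z = 2.98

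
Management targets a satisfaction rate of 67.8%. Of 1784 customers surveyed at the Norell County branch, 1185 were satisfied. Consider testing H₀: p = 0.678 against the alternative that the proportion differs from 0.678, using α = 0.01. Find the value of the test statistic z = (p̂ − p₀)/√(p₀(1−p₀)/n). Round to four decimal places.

p̂ = 1185/1784 ≈ 0.664238.
Standard error under H₀: √(0.678×0.322/1784) = 0.011062.
z = (0.664238 − 0.678)/0.011062 = -0.013762/0.011062 = -1.2441.
p-value = 2·P(Z > 1.244) ≈ 0.2135. With α = 0.01, fail to reject H₀.

z = -1.2441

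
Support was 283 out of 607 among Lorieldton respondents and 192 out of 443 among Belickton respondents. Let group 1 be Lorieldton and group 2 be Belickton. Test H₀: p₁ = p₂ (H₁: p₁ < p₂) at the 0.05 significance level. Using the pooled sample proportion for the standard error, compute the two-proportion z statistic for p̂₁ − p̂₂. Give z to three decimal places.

z = 1.055

p̂₁ = 283/607 ≈ 0.46623, p̂₂ = 192/443 ≈ 0.43341.
Pooled p̂ = (283+192)/(607+443) = 475/1050 = 0.45238.
SE = √(0.247732 × 0.00390478) = 0.03110.
z = (0.46623 − 0.43341)/0.03110 = 0.03282/0.03110 = 1.055.
p-value = P(Z < 1.055) ≈ 0.8543; since p > α = 0.05, fail to reject H₀.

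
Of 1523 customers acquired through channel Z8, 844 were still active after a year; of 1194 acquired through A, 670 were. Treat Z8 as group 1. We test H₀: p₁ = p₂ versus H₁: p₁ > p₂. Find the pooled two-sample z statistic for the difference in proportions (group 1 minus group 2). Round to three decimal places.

z = -0.363

p̂₁ = 844/1523 ≈ 0.55417, p̂₂ = 670/1194 ≈ 0.56114.
Pooled p̂ = (844+670)/(1523+1194) = 1514/2717 = 0.55723.
SE = √(p̂(1−p̂)(1/n₁+1/n₂)) = √(0.55723·0.44277·0.00149412) = √(0.000368636) = 0.01920.
z = (0.55417 − 0.56114)/0.01920 = -0.00697/0.01920 = -0.363.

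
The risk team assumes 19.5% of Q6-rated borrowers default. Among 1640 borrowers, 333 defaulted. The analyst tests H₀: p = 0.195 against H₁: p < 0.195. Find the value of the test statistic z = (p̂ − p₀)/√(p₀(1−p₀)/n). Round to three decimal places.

z = 0.823

p̂ = 333/1640 = 0.20305.
Standard error under H₀: √(0.195×0.805/1640) = 0.00978.
z = (0.20305 − 0.195)/0.00978 = 0.00805/0.00978 = 0.823.
p-value = P(Z < 0.823) ≈ 0.7947.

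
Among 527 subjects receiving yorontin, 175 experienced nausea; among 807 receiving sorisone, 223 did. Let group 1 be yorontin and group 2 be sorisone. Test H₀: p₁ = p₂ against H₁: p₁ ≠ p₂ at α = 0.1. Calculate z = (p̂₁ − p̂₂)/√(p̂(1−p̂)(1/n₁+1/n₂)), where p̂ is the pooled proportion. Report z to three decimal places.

p̂₁ = 175/527 ≈ 0.332068, p̂₂ = 223/807 ≈ 0.276332.
Pooled p̂ = (175+223)/(527+807) = 398/1334 = 0.298351.
SE = √(p̂(1−p̂)(1/n₁+1/n₂)) = √(0.298351·0.701649·0.00313669) = √(0.000656627) = 0.025625.
z = (0.332068 − 0.276332)/0.025625 = 0.055736/0.025625 = 2.175.
Two-sided p-value ≈ 2·Φ(−2.175) = 0.0296. With α = 0.1, reject H₀.

z = 2.175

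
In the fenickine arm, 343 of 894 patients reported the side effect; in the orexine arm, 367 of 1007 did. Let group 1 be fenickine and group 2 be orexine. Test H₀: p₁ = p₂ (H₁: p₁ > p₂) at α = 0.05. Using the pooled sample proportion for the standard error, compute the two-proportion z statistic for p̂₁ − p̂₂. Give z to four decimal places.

p̂₁ = 343/894 ≈ 0.3836689, p̂₂ = 367/1007 ≈ 0.3644489.
Pooled p̂ = (343+367)/(894+1007) = 710/1901 = 0.3734876.
SE = √(p̂(1−p̂)(1/n₁+1/n₂)) = √(0.3734876·0.6265124·0.00211162) = √(0.000494107) = 0.0222285.
z = (0.3836689 − 0.3644489)/0.0222285 = 0.0192200/0.0222285 = 0.8647.
p-value = P(Z > 0.865) ≈ 0.1936, so at α = 0.05 we fail to reject H₀.

z = 0.8647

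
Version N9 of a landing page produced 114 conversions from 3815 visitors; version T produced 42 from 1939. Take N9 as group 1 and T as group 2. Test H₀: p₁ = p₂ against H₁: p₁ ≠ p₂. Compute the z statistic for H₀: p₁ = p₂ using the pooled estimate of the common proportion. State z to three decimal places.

z = 1.815

p̂₁ = 114/3815 = 0.02988, p̂₂ = 42/1939 = 0.02166.
Pooled p̂ = (114+42)/(3815+1939) = 156/5754 = 0.02711.
SE = √(0.0263765 × 0.000777853) = 0.00453.
z = (0.02988 − 0.02166)/0.00453 = 0.00822/0.00453 = 1.815.
Two-sided p-value ≈ 2·Φ(−1.815) = 0.0695.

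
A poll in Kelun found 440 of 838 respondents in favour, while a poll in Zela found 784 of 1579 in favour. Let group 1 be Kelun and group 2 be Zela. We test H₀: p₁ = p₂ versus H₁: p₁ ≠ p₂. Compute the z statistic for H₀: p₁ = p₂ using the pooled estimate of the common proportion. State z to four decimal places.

p̂₁ = 440/838 ≈ 0.525060, p̂₂ = 784/1579 ≈ 0.496517.
Pooled p̂ = (440+784)/(838+1579) = 1224/2417 = 0.506413.
SE = √(0.249959 × 0.00182663) = 0.021368.
z = (0.525060 − 0.496517)/0.021368 = 0.028543/0.021368 = 1.3358.

z = 1.3358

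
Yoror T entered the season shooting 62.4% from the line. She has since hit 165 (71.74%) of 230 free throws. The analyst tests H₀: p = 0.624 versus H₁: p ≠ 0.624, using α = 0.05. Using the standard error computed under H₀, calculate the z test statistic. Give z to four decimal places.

p̂ = 165/230 ≈ 0.717391.
SE = √(p₀(1−p₀)/n) = √(0.23462/230) = 0.031939.
z = (0.717391 − 0.624)/0.031939 = 0.093391/0.031939 = 2.9240.
p-value = 2·P(Z > 2.924) ≈ 0.0035. With α = 0.05, reject H₀.

z = 2.9240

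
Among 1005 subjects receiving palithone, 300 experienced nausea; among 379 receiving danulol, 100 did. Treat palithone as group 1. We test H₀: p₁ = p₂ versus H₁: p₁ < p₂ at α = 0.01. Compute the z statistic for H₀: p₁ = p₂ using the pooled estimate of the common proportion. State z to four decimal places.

z = 1.2683

p̂₁ = 300/1005 = 0.298507, p̂₂ = 100/379 = 0.263852.
Pooled p̂ = (300+100)/(1005+379) = 400/1384 = 0.289017.
SE = √(0.205486 × 0.00363355) = 0.027325.
z = (0.298507 − 0.263852)/0.027325 = 0.034655/0.027325 = 1.2683.
p-value = P(Z < 1.268) ≈ 0.8976; since p > α = 0.01, fail to reject H₀.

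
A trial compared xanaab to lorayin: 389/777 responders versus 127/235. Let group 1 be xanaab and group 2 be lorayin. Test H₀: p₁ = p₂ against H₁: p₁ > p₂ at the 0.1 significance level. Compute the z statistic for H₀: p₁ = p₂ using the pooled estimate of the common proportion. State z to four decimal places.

p̂₁ = 389/777 ≈ 0.500644, p̂₂ = 127/235 ≈ 0.540426.
Pooled p̂ = (389+127)/(777+235) = 516/1012 = 0.509881.
SE = √(p̂(1−p̂)(1/n₁+1/n₂)) = √(0.509881·0.490119·0.00554232) = √(0.00138504) = 0.037216.
z = (0.500644 − 0.540426)/0.037216 = -0.039782/0.037216 = -1.0689.
p-value = P(Z > -1.069) ≈ 0.8575. With α = 0.1, fail to reject H₀.

z = -1.0689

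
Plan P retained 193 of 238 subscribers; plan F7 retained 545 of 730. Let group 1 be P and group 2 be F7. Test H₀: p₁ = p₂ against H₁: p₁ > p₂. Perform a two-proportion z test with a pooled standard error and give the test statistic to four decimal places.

z = 2.0255

p̂₁ = 193/238 ≈ 0.810924, p̂₂ = 545/730 ≈ 0.746575.
Pooled p̂ = (193+545)/(238+730) = 738/968 = 0.762397.
SE = √(0.181148 × 0.00557154) = 0.031769.
z = (0.810924 − 0.746575)/0.031769 = 0.064349/0.031769 = 2.0255.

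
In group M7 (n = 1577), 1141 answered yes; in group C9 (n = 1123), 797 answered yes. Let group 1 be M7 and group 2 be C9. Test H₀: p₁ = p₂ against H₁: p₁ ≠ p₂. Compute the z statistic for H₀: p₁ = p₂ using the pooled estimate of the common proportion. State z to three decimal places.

z = 0.786

p̂₁ = 1141/1577 = 0.723526, p̂₂ = 797/1123 = 0.709706.
Pooled p̂ = (1141+797)/(1577+1123) = 1938/2700 = 0.717778.
SE = √(p̂(1−p̂)(1/n₁+1/n₂)) = √(0.717778·0.282222·0.00152459) = √(0.00030884) = 0.017574.
z = (0.723526 − 0.709706)/0.017574 = 0.013820/0.017574 = 0.786.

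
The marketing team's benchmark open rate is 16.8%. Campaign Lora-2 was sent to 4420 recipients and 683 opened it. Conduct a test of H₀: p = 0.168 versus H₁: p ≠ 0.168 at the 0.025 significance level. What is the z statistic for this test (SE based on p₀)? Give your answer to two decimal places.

p̂ = 683/4420 ≈ 0.15452.
SE = √(p₀(1−p₀)/n) = √(0.13978/4420) = 0.00562.
z = (0.15452 − 0.168)/0.00562 = -0.01348/0.00562 = -2.40.
Two-sided p-value ≈ 2·Φ(−2.396) = 0.0166. With α = 0.025, reject H₀.

z = -2.40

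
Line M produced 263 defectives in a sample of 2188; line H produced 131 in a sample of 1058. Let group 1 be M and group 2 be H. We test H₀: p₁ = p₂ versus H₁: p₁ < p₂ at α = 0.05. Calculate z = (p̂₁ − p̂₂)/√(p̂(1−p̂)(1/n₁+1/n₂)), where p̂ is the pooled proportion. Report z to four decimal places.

z = -0.2958

p̂₁ = 263/2188 = 0.1202011, p̂₂ = 131/1058 = 0.1238185.
Pooled p̂ = (263+131)/(2188+1058) = 394/3246 = 0.1213802.
SE = √(p̂(1−p̂)(1/n₁+1/n₂)) = √(0.1213802·0.8786198·0.00140222) = √(0.000149542) = 0.0122288.
z = (0.1202011 − 0.1238185)/0.0122288 = -0.0036174/0.0122288 = -0.2958.
p-value = P(Z < -0.296) ≈ 0.3837; since p > α = 0.05, fail to reject H₀.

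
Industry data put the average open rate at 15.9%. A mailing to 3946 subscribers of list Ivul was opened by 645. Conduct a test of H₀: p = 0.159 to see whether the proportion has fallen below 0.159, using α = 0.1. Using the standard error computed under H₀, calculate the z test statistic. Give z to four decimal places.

p̂ = 645/3946 ≈ 0.1634567.
SE = √(p₀(1−p₀)/n) = √(0.13372/3946) = 0.0058213.
z = (0.1634567 − 0.159)/0.0058213 = 0.0044567/0.0058213 = 0.7656.
p-value = P(Z < 0.766) ≈ 0.7780. With α = 0.1, fail to reject H₀.

z = 0.7656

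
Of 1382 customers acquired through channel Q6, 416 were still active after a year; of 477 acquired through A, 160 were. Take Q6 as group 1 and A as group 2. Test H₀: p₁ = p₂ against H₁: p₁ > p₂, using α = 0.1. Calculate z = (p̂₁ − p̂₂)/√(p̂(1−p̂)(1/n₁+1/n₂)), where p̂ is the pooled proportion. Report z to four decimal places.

p̂₁ = 416/1382 = 0.301013, p̂₂ = 160/477 = 0.335430.
Pooled p̂ = (416+160)/(1382+477) = 576/1859 = 0.309844.
SE = √(0.213841 × 0.00282003) = 0.024557.
z = (0.301013 − 0.335430)/0.024557 = -0.034417/0.024557 = -1.4015.
p-value = P(Z > -1.402) ≈ 0.9195; since p > α = 0.1, fail to reject H₀.

z = -1.4015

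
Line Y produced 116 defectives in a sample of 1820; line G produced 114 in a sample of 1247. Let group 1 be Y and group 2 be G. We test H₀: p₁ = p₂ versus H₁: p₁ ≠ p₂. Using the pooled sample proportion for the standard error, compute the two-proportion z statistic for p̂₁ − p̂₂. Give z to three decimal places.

z = -2.859

p̂₁ = 116/1820 = 0.063736, p̂₂ = 114/1247 = 0.091419.
Pooled p̂ = (116+114)/(1820+1247) = 230/3067 = 0.074992.
SE = √(p̂(1−p̂)(1/n₁+1/n₂)) = √(0.074992·0.925008·0.00135138) = √(9.37423e-05) = 0.009682.
z = (0.063736 − 0.091419)/0.009682 = -0.027683/0.009682 = -2.859.
p-value = 2·P(Z > 2.859) ≈ 0.0042.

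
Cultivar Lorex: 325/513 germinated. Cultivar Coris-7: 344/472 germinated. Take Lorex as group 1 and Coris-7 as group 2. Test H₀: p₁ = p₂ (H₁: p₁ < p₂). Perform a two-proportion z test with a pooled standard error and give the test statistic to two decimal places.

z = -3.20

p̂₁ = 325/513 = 0.6335, p̂₂ = 344/472 = 0.7288.
Pooled p̂ = (325+344)/(513+472) = 669/985 = 0.6792.
SE = √(p̂(1−p̂)(1/n₁+1/n₂)) = √(0.6792·0.3208·0.00406796) = √(0.000886375) = 0.0298.
z = (0.6335 − 0.7288)/0.0298 = -0.0953/0.0298 = -3.20.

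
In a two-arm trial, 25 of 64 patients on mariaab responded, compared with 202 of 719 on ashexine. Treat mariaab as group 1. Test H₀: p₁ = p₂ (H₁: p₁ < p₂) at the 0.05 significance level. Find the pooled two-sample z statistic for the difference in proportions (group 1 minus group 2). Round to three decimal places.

z = 1.853

p̂₁ = 25/64 = 0.39062, p̂₂ = 202/719 = 0.28095.
Pooled p̂ = (25+202)/(64+719) = 227/783 = 0.28991.
SE = √(0.205862 × 0.0170158) = 0.05919.
z = (0.39062 − 0.28095)/0.05919 = 0.10967/0.05919 = 1.853.
p-value = P(Z < 1.853) ≈ 0.9681, so at α = 0.05 we fail to reject H₀.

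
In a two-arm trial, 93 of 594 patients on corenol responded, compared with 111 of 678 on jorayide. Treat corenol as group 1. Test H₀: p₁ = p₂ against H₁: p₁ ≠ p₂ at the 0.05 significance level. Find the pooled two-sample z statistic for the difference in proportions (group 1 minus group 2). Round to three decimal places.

p̂₁ = 93/594 = 0.15657, p̂₂ = 111/678 = 0.16372.
Pooled p̂ = (93+111)/(594+678) = 204/1272 = 0.16038.
SE = √(0.134656 × 0.00315843) = 0.02062.
z = (0.15657 − 0.16372)/0.02062 = -0.00715/0.02062 = -0.347.
p-value = 2·P(Z > 0.347) ≈ 0.7288, so at α = 0.05 we fail to reject H₀.

z = -0.347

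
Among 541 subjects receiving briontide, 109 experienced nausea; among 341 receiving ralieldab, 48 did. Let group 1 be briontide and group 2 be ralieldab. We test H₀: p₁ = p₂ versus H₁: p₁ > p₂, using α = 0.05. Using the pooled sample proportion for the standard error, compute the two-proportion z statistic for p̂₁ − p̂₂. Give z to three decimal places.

z = 2.296

p̂₁ = 109/541 = 0.20148, p̂₂ = 48/341 = 0.14076.
Pooled p̂ = (109+48)/(541+341) = 157/882 = 0.17800.
SE = √(p̂(1−p̂)(1/n₁+1/n₂)) = √(0.17800·0.82200·0.00478098) = √(0.000699548) = 0.02645.
z = (0.20148 − 0.14076)/0.02645 = 0.06072/0.02645 = 2.296.
p-value = P(Z > 2.296) ≈ 0.0108, so at α = 0.05 we reject H₀.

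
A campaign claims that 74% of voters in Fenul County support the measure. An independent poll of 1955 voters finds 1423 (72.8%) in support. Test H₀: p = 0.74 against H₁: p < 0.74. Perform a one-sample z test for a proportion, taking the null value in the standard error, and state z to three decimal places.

p̂ = 1423/1955 = 0.72788.
SE = √(p₀(1−p₀)/n) = √(0.1924/1955) = 0.00992.
z = (0.72788 − 0.74)/0.00992 = -0.01212/0.00992 = -1.222.
p-value = P(Z < -1.222) ≈ 0.1109.

z = -1.222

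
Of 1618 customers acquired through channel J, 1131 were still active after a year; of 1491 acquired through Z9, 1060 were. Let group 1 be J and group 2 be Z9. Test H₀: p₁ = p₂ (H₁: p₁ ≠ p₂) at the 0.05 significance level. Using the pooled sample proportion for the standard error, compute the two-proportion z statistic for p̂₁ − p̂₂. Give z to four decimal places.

p̂₁ = 1131/1618 = 0.699011, p̂₂ = 1060/1491 = 0.710932.
Pooled p̂ = (1131+1060)/(1618+1491) = 2191/3109 = 0.704728.
SE = √(0.208086 × 0.00128874) = 0.016376.
z = (0.699011 − 0.710932)/0.016376 = -0.011921/0.016376 = -0.7280.
p-value = 2·P(Z > 0.728) ≈ 0.4666. With α = 0.05, fail to reject H₀.

z = -0.7280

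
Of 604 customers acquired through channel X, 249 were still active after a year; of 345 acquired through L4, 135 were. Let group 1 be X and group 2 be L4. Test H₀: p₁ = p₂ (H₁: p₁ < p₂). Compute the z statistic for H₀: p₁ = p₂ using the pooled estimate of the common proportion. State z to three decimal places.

z = 0.632

p̂₁ = 249/604 = 0.412252, p̂₂ = 135/345 = 0.391304.
Pooled p̂ = (249+135)/(604+345) = 384/949 = 0.404636.
SE = √(p̂(1−p̂)(1/n₁+1/n₂)) = √(0.404636·0.595364·0.00455418) = √(0.00109713) = 0.033123.
z = (0.412252 − 0.391304)/0.033123 = 0.020948/0.033123 = 0.632.
p-value = P(Z < 0.632) ≈ 0.7364.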